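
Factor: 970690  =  2^1*5^1*7^3*283^1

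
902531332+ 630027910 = 1532559242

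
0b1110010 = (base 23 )4m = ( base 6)310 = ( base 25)4E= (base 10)114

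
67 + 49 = 116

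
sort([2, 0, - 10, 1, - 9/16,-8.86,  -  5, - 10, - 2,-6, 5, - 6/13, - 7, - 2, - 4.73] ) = [ -10,-10,-8.86, - 7,-6 , - 5,-4.73, - 2,-2, - 9/16, -6/13,0, 1, 2, 5] 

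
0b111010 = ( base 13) 46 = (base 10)58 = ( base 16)3A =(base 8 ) 72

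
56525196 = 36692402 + 19832794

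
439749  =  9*48861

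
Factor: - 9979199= - 19^1*525221^1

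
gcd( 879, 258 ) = 3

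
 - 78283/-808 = 78283/808=   96.88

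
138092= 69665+68427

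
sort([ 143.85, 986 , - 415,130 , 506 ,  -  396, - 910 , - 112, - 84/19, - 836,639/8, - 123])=[  -  910,-836, - 415,-396, - 123,  -  112, - 84/19, 639/8,130, 143.85, 506,986 ]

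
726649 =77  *9437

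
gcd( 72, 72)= 72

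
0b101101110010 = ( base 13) 1445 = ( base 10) 2930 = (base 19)824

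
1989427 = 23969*83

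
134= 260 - 126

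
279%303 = 279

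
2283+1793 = 4076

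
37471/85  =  440 + 71/85=440.84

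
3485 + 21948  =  25433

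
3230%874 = 608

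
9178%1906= 1554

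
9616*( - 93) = -894288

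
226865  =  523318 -296453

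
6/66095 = 6/66095 = 0.00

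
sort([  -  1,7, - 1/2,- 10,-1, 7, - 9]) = [ - 10, - 9,-1 , - 1, - 1/2,7, 7]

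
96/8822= 48/4411=0.01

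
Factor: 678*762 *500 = 258318000= 2^4*3^2*5^3*113^1*127^1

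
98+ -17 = 81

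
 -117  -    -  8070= 7953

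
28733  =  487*59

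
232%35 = 22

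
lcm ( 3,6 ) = 6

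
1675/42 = 39 +37/42 = 39.88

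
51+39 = 90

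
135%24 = 15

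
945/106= 8 + 97/106 = 8.92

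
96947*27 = 2617569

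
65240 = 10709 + 54531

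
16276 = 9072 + 7204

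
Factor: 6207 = 3^1*2069^1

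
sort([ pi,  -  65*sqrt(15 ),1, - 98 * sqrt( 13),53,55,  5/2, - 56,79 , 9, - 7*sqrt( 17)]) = [ - 98*sqrt(13 ), - 65 * sqrt( 15 ), - 56, - 7 * sqrt(17) , 1, 5/2, pi, 9, 53,  55,  79 ]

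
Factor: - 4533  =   - 3^1*1511^1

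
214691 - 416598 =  - 201907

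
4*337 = 1348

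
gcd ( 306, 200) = 2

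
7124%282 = 74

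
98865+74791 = 173656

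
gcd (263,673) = 1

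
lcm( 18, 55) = 990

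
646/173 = 646/173 =3.73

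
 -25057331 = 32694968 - 57752299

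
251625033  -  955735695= - 704110662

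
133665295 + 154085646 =287750941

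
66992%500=492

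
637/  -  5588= - 1 + 4951/5588 = - 0.11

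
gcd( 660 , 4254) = 6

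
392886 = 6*65481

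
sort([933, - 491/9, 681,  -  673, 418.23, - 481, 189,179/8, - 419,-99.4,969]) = [- 673, - 481, - 419, - 99.4, - 491/9, 179/8,189 , 418.23,681,933, 969 ]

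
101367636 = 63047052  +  38320584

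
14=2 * 7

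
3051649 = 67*45547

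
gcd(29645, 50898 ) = 1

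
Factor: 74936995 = 5^1 *7^1*2141057^1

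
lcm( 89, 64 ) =5696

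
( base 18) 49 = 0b1010001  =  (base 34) 2D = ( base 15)56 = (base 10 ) 81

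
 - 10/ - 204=5/102 = 0.05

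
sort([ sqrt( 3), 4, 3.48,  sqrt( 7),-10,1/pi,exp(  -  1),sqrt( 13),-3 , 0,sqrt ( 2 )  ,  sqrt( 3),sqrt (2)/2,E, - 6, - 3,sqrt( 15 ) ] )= [-10, - 6, - 3, - 3,0,1/pi,exp(  -  1 ), sqrt( 2) /2,  sqrt( 2 ),sqrt( 3),sqrt(3 ),sqrt ( 7 ),E, 3.48,sqrt( 13), sqrt( 15 ),4] 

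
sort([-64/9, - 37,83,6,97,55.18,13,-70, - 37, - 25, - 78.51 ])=[ - 78.51,-70, - 37 , - 37,- 25, - 64/9, 6, 13,55.18, 83, 97]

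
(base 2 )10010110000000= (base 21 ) 10G3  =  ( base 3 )111011120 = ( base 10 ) 9600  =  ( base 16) 2580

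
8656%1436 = 40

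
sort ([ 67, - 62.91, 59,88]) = [ - 62.91,59,67 , 88 ]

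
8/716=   2/179 = 0.01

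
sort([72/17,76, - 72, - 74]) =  [ - 74  , - 72,72/17, 76]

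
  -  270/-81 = 10/3 = 3.33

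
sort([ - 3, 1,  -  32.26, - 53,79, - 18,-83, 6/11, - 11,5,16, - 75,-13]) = [ - 83, - 75, - 53,  -  32.26,-18, - 13, - 11 ,-3,6/11,1,5, 16,79] 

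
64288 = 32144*2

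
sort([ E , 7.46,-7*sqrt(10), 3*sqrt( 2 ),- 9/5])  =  [  -  7*sqrt(10), - 9/5, E,3*sqrt(2 ), 7.46]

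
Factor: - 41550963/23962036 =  - 2^(- 2 )*3^1*7^( - 1) * 37^1* 374333^1* 855787^ ( - 1) 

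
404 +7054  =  7458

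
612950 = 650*943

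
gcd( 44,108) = 4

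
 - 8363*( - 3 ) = 25089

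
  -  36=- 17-19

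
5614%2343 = 928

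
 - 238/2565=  - 238/2565=- 0.09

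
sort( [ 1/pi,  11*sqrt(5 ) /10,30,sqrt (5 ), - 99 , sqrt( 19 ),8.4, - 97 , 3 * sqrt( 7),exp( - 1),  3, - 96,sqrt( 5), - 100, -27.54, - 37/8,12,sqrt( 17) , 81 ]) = [- 100, - 99,-97, - 96, - 27.54, - 37/8,1/pi, exp( - 1),sqrt ( 5),sqrt (5),11*sqrt( 5)/10 , 3,sqrt( 17 ),sqrt( 19),3 * sqrt( 7),8.4, 12 , 30,81]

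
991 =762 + 229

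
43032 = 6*7172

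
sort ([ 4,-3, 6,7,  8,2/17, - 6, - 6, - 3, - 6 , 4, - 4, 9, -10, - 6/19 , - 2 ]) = [ - 10,- 6, - 6, - 6 , - 4, - 3,-3,  -  2, - 6/19, 2/17, 4, 4, 6, 7, 8,  9]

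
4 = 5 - 1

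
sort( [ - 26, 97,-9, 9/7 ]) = [-26, -9, 9/7, 97 ] 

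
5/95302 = 5/95302=   0.00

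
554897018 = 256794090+298102928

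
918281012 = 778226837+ 140054175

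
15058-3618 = 11440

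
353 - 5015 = -4662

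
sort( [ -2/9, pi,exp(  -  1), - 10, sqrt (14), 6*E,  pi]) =[ - 10, - 2/9,exp ( - 1 ), pi, pi,sqrt (14),6*E]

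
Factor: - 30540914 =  - 2^1*1213^1 * 12589^1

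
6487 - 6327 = 160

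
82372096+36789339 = 119161435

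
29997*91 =2729727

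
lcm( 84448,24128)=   168896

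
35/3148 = 35/3148 =0.01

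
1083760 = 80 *13547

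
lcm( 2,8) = 8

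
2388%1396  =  992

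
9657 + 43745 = 53402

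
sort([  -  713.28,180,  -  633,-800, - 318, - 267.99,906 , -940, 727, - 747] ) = [ - 940,-800 , - 747,-713.28, - 633, - 318,-267.99 , 180, 727, 906 ]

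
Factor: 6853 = 7^1*  11^1*89^1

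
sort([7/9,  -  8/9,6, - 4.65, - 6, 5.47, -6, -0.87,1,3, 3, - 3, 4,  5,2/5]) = [ - 6, - 6, -4.65,- 3,  -  8/9, - 0.87, 2/5,7/9, 1, 3, 3, 4,5, 5.47, 6]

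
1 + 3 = 4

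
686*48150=33030900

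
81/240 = 27/80= 0.34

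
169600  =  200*848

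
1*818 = 818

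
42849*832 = 35650368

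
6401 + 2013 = 8414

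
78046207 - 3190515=74855692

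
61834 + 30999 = 92833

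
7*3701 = 25907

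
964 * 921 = 887844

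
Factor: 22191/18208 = 39/32 = 2^(  -  5)*3^1*13^1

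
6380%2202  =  1976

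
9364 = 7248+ 2116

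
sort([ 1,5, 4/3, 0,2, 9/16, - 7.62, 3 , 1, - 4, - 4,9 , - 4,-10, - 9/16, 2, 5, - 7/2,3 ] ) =[ - 10,  -  7.62, - 4, - 4, - 4,-7/2  , - 9/16,  0, 9/16,  1, 1, 4/3, 2, 2,3,3, 5, 5, 9 ]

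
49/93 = 49/93 = 0.53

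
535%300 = 235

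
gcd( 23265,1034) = 517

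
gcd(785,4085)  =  5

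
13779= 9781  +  3998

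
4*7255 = 29020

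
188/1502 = 94/751 = 0.13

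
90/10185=6/679 = 0.01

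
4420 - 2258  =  2162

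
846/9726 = 141/1621  =  0.09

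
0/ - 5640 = 0/1  =  - 0.00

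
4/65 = 4/65 = 0.06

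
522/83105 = 522/83105 = 0.01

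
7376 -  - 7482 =14858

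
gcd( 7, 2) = 1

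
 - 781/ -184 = 781/184  =  4.24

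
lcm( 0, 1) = 0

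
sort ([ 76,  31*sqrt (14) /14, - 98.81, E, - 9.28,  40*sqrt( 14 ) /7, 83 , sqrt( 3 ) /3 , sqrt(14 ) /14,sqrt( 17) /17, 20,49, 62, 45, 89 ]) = [ - 98.81,  -  9.28,sqrt(17 ) /17 , sqrt ( 14)/14,  sqrt(3 ) /3,E, 31*sqrt( 14)/14,20,40*sqrt(14 )/7, 45,49,62,76,  83,  89]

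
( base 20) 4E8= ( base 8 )3540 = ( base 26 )2KG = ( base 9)2527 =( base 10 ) 1888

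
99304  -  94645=4659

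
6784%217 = 57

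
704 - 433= 271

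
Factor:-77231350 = -2^1 * 5^2* 7^2*29^1*1087^1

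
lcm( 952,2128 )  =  36176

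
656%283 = 90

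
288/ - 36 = -8/1= - 8.00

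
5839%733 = 708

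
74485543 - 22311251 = 52174292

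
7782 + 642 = 8424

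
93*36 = 3348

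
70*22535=1577450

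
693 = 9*77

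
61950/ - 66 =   -  10325/11  =  - 938.64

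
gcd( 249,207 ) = 3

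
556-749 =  - 193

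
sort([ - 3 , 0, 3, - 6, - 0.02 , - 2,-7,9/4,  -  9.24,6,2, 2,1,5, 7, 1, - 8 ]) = [ - 9.24,  -  8, - 7 , - 6, - 3, - 2, - 0.02,0,1, 1, 2,2,9/4,3, 5,6,  7] 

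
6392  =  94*68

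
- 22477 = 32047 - 54524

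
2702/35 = 77 + 1/5 = 77.20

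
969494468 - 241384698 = 728109770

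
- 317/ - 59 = 317/59  =  5.37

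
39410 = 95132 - 55722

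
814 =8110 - 7296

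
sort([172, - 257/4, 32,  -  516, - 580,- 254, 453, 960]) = [ - 580, - 516,-254,-257/4,32,172,453, 960 ]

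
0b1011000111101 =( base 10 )5693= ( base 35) 4MN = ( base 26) 8AP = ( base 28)779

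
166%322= 166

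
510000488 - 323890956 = 186109532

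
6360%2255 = 1850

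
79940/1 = 79940 = 79940.00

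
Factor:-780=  - 2^2*3^1*5^1*13^1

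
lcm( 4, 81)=324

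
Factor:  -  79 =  - 79^1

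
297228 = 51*5828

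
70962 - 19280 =51682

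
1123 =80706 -79583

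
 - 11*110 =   -  1210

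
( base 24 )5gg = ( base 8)6320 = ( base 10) 3280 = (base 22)6H2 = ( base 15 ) E8A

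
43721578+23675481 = 67397059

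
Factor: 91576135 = 5^1*7^1*2616461^1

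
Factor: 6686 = 2^1*3343^1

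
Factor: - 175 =-5^2* 7^1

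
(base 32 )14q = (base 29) 1BI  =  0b10010011010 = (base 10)1178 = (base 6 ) 5242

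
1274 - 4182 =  - 2908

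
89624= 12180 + 77444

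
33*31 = 1023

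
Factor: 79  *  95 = 7505= 5^1 * 19^1 * 79^1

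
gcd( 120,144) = 24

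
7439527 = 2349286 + 5090241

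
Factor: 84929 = 13^1*47^1*139^1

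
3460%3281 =179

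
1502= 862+640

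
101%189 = 101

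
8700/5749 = 1+ 2951/5749= 1.51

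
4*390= 1560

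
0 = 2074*0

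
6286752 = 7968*789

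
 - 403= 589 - 992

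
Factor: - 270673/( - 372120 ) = 2^(  -  3)*3^(-1)*5^( - 1 )*7^ ( - 1)*13^1*47^1= 611/840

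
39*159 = 6201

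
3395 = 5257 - 1862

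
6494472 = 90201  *72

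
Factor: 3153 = 3^1 * 1051^1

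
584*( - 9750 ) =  - 5694000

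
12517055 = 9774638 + 2742417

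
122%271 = 122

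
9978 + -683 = 9295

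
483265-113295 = 369970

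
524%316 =208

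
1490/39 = 38 + 8/39 = 38.21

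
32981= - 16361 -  - 49342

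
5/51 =5/51  =  0.10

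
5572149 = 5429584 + 142565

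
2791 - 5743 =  - 2952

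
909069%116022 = 96915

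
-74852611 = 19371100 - 94223711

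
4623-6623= - 2000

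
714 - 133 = 581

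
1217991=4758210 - 3540219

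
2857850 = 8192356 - 5334506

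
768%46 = 32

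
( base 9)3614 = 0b101001111110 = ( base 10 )2686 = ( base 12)167A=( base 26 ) 3P8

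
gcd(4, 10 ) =2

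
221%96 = 29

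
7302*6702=48938004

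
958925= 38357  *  25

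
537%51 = 27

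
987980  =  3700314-2712334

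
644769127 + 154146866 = 798915993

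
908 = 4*227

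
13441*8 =107528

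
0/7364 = 0 = 0.00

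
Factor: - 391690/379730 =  - 127^( - 1)*131^1= - 131/127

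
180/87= 60/29  =  2.07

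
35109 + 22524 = 57633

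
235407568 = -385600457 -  - 621008025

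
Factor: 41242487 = 11^2*13^1*157^1*167^1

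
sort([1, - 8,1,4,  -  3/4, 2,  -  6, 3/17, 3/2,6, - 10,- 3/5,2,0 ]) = [ - 10, - 8,-6,  -  3/4  , - 3/5,0,3/17,  1, 1, 3/2,2, 2,4,6 ]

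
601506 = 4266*141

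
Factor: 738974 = 2^1*369487^1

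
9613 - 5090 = 4523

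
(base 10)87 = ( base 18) 4f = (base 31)2p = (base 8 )127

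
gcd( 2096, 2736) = 16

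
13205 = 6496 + 6709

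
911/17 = 911/17 = 53.59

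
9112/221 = 536/13 = 41.23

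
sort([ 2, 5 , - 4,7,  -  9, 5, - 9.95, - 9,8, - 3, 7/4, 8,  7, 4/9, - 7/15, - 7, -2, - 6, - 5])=[ - 9.95, - 9 ,-9 , - 7, - 6,  -  5, - 4, - 3, - 2, -7/15, 4/9, 7/4, 2, 5, 5 , 7,  7,  8, 8] 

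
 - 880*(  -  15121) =13306480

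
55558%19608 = 16342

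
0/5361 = 0=0.00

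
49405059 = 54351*909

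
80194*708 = 56777352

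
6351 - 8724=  - 2373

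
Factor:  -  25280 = -2^6 * 5^1*79^1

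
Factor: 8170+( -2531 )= 5639^1 = 5639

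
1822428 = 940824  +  881604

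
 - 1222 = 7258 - 8480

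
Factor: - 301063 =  - 7^1*41^1*1049^1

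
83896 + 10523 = 94419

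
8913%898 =831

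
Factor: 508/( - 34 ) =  - 2^1*17^( - 1 )*127^1 = - 254/17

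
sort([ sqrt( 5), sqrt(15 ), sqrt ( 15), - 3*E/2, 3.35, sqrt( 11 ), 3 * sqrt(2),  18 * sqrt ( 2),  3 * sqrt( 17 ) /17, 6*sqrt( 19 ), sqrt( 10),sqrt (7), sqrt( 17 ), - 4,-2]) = [  -  3*E/2,  -  4, - 2,3 * sqrt( 17)/17,  sqrt( 5), sqrt (7),  sqrt ( 10),sqrt( 11), 3.35, sqrt( 15),  sqrt(15),sqrt( 17 ),3*sqrt( 2),18*sqrt( 2 ), 6*sqrt( 19) ] 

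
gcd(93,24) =3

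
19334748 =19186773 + 147975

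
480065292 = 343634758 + 136430534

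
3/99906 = 1/33302= 0.00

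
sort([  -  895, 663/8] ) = [ - 895, 663/8 ]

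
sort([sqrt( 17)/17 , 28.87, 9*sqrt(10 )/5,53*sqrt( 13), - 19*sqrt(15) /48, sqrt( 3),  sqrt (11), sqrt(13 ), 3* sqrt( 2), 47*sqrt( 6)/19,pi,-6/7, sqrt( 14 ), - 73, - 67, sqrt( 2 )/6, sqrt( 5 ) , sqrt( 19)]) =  [ - 73, - 67, - 19*sqrt( 15 )/48,  -  6/7 , sqrt (2 )/6,sqrt( 17 )/17 , sqrt ( 3 ) , sqrt( 5),pi , sqrt( 11 ), sqrt( 13 ) , sqrt(14 ), 3*sqrt(2 ), sqrt( 19 ) , 9*sqrt(10 )/5, 47*sqrt ( 6 )/19, 28.87,53 * sqrt( 13)]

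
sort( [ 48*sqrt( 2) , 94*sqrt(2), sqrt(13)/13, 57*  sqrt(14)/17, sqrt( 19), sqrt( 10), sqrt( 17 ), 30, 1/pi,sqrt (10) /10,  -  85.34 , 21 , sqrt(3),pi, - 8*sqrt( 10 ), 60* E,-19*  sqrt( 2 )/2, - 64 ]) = [-85.34, - 64, - 8*sqrt( 10 ),-19*sqrt( 2 )/2,sqrt (13)/13, sqrt( 10 ) /10, 1/pi, sqrt( 3),pi,sqrt (10 ), sqrt(17 ) , sqrt ( 19 ) , 57*sqrt( 14)/17, 21,30,48*sqrt (2 ),94 * sqrt(2) , 60*E ]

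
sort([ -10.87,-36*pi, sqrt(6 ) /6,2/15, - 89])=[ - 36*pi , - 89,-10.87, 2/15,  sqrt( 6 )/6 ]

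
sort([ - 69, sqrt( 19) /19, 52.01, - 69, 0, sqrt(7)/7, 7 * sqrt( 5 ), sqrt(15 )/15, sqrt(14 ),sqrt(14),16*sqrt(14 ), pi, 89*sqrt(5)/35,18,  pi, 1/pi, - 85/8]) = [ - 69, - 69, - 85/8, 0,sqrt(  19)/19, sqrt ( 15)/15, 1/pi, sqrt(7 ) /7, pi, pi,sqrt(14),sqrt( 14), 89*sqrt(5) /35,7*sqrt(5), 18, 52.01, 16*sqrt(14) ] 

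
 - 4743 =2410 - 7153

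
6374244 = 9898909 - 3524665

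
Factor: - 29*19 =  - 551 = - 19^1*29^1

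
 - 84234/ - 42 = 2005  +  4/7 = 2005.57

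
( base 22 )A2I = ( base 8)11446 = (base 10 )4902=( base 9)6646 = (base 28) 672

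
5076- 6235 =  - 1159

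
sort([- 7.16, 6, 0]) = [ - 7.16,0,6 ]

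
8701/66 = 791/6=131.83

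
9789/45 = 217 + 8/15 = 217.53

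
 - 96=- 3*32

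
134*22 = 2948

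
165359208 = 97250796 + 68108412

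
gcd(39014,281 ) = 1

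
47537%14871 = 2924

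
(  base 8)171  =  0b1111001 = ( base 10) 121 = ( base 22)5B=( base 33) 3M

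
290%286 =4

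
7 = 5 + 2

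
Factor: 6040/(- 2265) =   -  2^3  *  3^ ( - 1 ) = -8/3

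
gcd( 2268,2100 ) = 84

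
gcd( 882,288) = 18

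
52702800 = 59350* 888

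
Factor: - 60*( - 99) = 5940= 2^2*3^3  *5^1*11^1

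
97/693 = 97/693=0.14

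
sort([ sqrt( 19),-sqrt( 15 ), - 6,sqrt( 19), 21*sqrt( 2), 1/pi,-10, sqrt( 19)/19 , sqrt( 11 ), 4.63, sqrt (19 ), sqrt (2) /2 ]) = [ -10 ,-6,-sqrt(15), sqrt( 19)/19, 1/pi  ,  sqrt( 2)/2, sqrt( 11),sqrt( 19),  sqrt(19), sqrt(19),4.63, 21 * sqrt(2)]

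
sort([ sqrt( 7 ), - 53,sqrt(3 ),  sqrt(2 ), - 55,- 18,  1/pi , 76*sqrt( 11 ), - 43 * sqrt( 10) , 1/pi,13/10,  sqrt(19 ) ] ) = [ - 43*sqrt( 10 ),  -  55, - 53,-18 , 1/pi,1/pi,13/10, sqrt( 2), sqrt( 3 ) , sqrt( 7),  sqrt (19 ), 76 * sqrt( 11 ) ]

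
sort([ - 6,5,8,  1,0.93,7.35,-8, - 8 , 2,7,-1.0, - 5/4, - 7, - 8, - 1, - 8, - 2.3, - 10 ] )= [ -10, - 8, - 8, - 8, - 8, - 7, - 6, - 2.3, - 5/4, - 1.0, - 1, 0.93, 1,2, 5,7, 7.35,8] 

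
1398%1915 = 1398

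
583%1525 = 583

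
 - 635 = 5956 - 6591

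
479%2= 1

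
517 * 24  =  12408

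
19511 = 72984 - 53473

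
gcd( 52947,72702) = 9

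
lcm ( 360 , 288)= 1440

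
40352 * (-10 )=  -  403520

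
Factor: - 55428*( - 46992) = 2^6*  3^2 * 11^1 * 31^1*89^1*149^1 = 2604672576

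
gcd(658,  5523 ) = 7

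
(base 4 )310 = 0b110100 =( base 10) 52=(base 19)2e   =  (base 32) 1K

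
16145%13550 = 2595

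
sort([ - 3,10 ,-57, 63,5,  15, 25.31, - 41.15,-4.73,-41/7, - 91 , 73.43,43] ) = [ - 91, - 57, - 41.15 , - 41/7, - 4.73, - 3, 5, 10,15 , 25.31, 43, 63, 73.43 ]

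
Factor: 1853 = 17^1*109^1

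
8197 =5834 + 2363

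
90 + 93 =183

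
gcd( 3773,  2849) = 77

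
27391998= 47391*578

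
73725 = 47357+26368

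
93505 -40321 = 53184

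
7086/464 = 15 + 63/232  =  15.27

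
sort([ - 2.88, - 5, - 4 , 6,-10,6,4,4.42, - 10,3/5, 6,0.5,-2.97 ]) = [ - 10,-10,-5,-4,-2.97,  -  2.88, 0.5,3/5, 4, 4.42,6,  6,  6]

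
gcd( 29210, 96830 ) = 230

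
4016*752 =3020032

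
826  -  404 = 422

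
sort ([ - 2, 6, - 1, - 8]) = [ -8, - 2,- 1,6] 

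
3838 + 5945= 9783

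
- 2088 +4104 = 2016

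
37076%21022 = 16054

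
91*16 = 1456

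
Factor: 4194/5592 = 3/4 = 2^(  -  2) * 3^1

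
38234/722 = 19117/361=52.96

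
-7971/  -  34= 234 + 15/34 = 234.44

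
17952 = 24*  748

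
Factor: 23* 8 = 184 = 2^3*23^1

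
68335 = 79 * 865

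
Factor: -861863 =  - 109^1*7907^1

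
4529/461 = 9 + 380/461 = 9.82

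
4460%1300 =560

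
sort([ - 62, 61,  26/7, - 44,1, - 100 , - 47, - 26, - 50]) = [ - 100, - 62, - 50, - 47, - 44, - 26 , 1,26/7,61 ] 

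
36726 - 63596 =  - 26870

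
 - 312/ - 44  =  78/11 = 7.09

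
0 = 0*404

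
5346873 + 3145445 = 8492318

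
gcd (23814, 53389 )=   7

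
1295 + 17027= 18322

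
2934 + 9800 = 12734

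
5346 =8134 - 2788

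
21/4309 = 21/4309= 0.00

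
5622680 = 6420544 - 797864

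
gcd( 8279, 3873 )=1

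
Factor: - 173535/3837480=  - 2^( - 3)*23^1*113^( - 1)*283^( - 1) * 503^1 = - 11569/255832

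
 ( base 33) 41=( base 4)2011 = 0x85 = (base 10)133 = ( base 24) 5d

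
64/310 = 32/155=   0.21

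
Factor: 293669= 37^1*7937^1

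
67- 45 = 22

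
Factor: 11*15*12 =1980 = 2^2*3^2*5^1 * 11^1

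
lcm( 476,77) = 5236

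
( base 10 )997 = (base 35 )sh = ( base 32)V5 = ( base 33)U7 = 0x3e5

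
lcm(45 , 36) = 180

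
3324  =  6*554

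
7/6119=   7/6119= 0.00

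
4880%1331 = 887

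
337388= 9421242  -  9083854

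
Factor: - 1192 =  - 2^3*149^1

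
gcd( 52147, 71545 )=1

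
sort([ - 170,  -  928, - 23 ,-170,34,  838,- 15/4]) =[-928, - 170, - 170,- 23, - 15/4, 34,838 ] 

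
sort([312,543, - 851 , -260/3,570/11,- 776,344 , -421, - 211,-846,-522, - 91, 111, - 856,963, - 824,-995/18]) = [ - 856, - 851,-846, - 824  , - 776,-522 , -421,- 211, - 91, - 260/3,-995/18,570/11,111,312, 344,543,963]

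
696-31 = 665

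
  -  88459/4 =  -22115+ 1/4 = - 22114.75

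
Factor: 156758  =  2^1*  7^1*11197^1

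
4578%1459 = 201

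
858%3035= 858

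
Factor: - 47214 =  - 2^1*3^2*43^1*61^1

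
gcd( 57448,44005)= 1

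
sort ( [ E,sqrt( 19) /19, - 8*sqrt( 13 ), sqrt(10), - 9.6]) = [ - 8*sqrt( 13),-9.6,sqrt(19)/19,E, sqrt(10)] 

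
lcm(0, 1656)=0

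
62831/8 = 62831/8 = 7853.88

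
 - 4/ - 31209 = 4/31209=0.00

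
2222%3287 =2222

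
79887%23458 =9513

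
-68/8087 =  -  68/8087= - 0.01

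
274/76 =137/38 = 3.61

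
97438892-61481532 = 35957360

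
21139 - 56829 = -35690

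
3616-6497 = - 2881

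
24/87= 8/29  =  0.28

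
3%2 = 1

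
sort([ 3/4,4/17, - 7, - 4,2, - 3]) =[  -  7, - 4, - 3, 4/17, 3/4,2]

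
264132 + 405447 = 669579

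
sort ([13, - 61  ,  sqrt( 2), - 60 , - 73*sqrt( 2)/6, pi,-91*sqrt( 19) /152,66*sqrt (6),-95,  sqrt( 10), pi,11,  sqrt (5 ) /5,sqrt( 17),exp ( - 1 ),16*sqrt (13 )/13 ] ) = [- 95, - 61, - 60, - 73*sqrt( 2)/6, -91  *  sqrt( 19)/152,exp(-1 ) , sqrt( 5)/5 , sqrt(2 ), pi,  pi,sqrt (10 ),  sqrt( 17 ) , 16 *sqrt(13)/13 , 11,13,66*sqrt( 6) ]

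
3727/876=3727/876 = 4.25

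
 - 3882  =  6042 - 9924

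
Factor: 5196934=2^1*17^1*152851^1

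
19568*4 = 78272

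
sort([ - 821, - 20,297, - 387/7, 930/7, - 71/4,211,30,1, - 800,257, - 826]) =[ - 826,- 821 , - 800, - 387/7, - 20,- 71/4,1, 30, 930/7,211,257, 297]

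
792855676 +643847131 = 1436702807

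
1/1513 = 1/1513 = 0.00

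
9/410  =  9/410 = 0.02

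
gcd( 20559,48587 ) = 77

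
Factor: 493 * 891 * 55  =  24159465=3^4*5^1*11^2 * 17^1*29^1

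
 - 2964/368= - 9 + 87/92 = - 8.05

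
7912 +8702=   16614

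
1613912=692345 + 921567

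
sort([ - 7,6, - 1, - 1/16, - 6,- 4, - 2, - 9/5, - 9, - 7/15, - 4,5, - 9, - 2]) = [ - 9, - 9, - 7, -6, - 4, - 4, - 2, - 2, - 9/5 , - 1,-7/15, - 1/16 , 5,6] 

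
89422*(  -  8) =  - 715376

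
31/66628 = 31/66628 = 0.00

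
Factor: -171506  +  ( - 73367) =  - 244873 =- 244873^1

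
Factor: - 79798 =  - 2^1*17^1 * 2347^1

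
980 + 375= 1355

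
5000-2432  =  2568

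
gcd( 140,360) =20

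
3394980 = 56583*60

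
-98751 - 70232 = - 168983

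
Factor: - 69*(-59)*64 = 260544 = 2^6*3^1*23^1*59^1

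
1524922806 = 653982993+870939813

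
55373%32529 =22844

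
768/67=11+ 31/67 =11.46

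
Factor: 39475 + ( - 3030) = 36445= 5^1*37^1 *197^1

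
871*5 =4355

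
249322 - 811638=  - 562316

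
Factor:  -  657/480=-219/160 = - 2^(-5 )* 3^1*5^( -1)*73^1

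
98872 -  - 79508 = 178380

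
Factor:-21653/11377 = - 59/31=- 31^( - 1)*59^1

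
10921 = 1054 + 9867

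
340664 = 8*42583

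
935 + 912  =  1847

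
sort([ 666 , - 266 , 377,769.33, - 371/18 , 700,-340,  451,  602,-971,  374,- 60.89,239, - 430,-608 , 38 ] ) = [ - 971 , - 608,-430,-340, - 266,-60.89,-371/18,  38,239,374, 377,  451,  602, 666,  700,769.33] 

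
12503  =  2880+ 9623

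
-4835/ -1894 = 2 + 1047/1894 = 2.55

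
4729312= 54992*86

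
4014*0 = 0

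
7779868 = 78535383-70755515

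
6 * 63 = 378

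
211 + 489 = 700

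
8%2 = 0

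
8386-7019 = 1367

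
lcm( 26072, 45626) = 182504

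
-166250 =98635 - 264885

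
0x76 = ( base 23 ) 53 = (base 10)118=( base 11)A8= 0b1110110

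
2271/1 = 2271=2271.00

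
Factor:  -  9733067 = -29^1*101^1*3323^1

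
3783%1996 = 1787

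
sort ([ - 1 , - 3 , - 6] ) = [ - 6, - 3, - 1] 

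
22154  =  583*38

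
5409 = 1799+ 3610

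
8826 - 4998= 3828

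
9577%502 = 39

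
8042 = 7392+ 650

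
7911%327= 63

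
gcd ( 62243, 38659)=67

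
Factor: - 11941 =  - 11941^1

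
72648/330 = 12108/55 = 220.15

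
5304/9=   1768/3 = 589.33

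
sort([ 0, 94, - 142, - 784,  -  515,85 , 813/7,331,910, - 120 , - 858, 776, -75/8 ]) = [-858, - 784, - 515, - 142, - 120,-75/8, 0, 85, 94,813/7, 331 , 776 , 910 ]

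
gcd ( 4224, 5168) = 16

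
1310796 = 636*2061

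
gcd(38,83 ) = 1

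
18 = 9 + 9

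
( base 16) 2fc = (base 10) 764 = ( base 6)3312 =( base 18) 268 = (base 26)13A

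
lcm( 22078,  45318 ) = 861042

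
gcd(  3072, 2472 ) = 24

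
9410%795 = 665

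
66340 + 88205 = 154545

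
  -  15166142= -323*46954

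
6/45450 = 1/7575 = 0.00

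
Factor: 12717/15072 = 27/32 = 2^( - 5)*3^3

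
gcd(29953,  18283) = 389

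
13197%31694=13197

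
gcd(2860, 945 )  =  5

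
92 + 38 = 130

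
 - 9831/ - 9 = 1092  +  1/3 = 1092.33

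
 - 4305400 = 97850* (  -  44)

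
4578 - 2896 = 1682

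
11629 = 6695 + 4934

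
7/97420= 7/97420= 0.00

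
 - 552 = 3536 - 4088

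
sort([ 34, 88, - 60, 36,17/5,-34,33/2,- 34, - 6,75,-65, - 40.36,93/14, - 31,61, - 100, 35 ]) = [-100,-65, - 60, - 40.36, - 34 ,  -  34, - 31, - 6,17/5,93/14,33/2,34,35,  36,61,  75,88 ]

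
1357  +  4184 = 5541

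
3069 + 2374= 5443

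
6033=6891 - 858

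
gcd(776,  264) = 8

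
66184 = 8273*8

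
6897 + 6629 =13526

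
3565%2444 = 1121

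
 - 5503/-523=10 + 273/523 = 10.52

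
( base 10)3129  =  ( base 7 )12060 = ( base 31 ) 37T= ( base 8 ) 6071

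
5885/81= 5885/81 = 72.65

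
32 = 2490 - 2458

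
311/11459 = 311/11459  =  0.03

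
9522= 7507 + 2015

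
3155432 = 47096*67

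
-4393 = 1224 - 5617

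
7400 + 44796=52196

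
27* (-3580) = -96660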